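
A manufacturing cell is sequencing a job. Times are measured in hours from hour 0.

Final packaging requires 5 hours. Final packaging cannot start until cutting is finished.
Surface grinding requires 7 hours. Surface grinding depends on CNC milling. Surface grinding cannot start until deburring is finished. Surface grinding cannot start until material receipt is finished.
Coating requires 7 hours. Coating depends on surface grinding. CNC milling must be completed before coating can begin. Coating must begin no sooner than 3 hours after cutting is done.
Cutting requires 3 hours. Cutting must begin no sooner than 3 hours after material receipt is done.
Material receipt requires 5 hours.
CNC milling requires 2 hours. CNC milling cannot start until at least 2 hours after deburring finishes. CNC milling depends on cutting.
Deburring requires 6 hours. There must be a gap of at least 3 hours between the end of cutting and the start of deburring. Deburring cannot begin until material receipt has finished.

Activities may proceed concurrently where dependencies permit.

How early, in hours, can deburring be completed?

Nothing blocks material receipt, so it runs from hour 0 to hour 5.
After material receipt (finishes hour 5, plus 3-hour gap → hour 8), cutting can start at hour 8 and finishes at hour 11.
Deburring needs all of cutting (finishes hour 11, plus 3-hour gap → hour 14); material receipt (finishes hour 5). That puts its earliest start at hour 14; it finishes at 14 + 6 = hour 20.

20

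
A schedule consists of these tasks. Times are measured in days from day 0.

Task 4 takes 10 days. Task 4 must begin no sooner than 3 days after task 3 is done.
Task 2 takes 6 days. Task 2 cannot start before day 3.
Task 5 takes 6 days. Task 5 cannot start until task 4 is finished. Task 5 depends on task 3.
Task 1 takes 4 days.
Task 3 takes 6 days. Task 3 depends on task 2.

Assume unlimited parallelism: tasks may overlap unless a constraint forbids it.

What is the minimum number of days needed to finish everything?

34

Task 2 waits on its own release at day 3, so it starts at day 3 and finishes at 3 + 6 = day 9.
Task 3 cannot begin until task 2 (finishes day 9). It runs from day 9 to 9 + 6 = day 15.
Task 4 waits on task 3 (finishes day 15, plus 3-day gap → day 18), so it starts at day 18 and finishes at 18 + 10 = day 28.
Task 5 needs all of task 4 (finishes day 28); task 3 (finishes day 15). That puts its earliest start at day 28; it finishes at 28 + 6 = day 34.
Task 1 has no prerequisites, so it starts at day 0 and finishes at day 4.
All tasks are finished once the last one completes. Finish times: Task 1 at 4, Task 2 at 9, Task 3 at 15, Task 4 at 28, Task 5 at 34. The latest is day 34.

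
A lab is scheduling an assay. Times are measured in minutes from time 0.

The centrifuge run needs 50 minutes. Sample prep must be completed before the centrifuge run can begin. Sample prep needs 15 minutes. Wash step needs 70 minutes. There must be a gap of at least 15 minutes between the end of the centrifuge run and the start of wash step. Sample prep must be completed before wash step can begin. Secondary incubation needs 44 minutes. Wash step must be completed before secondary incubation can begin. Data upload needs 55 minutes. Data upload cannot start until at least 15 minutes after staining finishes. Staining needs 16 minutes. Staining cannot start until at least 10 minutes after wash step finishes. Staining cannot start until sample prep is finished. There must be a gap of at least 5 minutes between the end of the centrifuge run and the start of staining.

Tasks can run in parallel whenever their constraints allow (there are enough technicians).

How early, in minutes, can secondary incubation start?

Sample prep has no prerequisites, so it starts at minute 0 and finishes at minute 15.
The centrifuge run cannot begin until sample prep (finishes minute 15). It runs from minute 15 to 15 + 50 = minute 65.
Wash step cannot start until the centrifuge run (finishes minute 65, plus 15-minute gap → minute 80); sample prep (finishes minute 15). The controlling bound is minute 80, so wash step finishes at 80 + 70 = minute 150.
Secondary incubation waits on wash step (finishes minute 150), so the earliest it can start is minute 150.

150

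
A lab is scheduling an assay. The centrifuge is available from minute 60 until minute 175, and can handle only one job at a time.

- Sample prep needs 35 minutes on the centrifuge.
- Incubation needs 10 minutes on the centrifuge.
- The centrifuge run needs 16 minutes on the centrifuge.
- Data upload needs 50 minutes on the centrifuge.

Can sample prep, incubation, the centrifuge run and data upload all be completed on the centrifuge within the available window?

The centrifuge window is 175 − 60 = 115 minutes.
Running back to back, the jobs need 35 + 10 + 16 + 50 = 111 minutes on the centrifuge.
Since 111 ≤ 115, they fit within the window.

Yes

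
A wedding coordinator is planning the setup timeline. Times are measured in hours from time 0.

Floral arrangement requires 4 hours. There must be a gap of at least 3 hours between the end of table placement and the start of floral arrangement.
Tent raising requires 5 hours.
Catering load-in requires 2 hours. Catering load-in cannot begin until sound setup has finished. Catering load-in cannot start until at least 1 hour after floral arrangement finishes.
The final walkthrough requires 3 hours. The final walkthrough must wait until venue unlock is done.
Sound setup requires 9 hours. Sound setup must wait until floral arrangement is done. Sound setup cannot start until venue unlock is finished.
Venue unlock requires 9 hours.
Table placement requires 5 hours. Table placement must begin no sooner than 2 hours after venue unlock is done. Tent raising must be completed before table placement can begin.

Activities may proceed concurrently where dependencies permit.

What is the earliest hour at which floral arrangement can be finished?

23

Nothing blocks tent raising, so it runs from hour 0 to hour 5.
Nothing blocks venue unlock, so it runs from hour 0 to hour 9.
Table placement needs all of venue unlock (finishes hour 9, plus 2-hour gap → hour 11); tent raising (finishes hour 5). That puts its earliest start at hour 11; it finishes at 11 + 5 = hour 16.
Floral arrangement waits on table placement (finishes hour 16, plus 3-hour gap → hour 19), so it starts at hour 19 and finishes at 19 + 4 = hour 23.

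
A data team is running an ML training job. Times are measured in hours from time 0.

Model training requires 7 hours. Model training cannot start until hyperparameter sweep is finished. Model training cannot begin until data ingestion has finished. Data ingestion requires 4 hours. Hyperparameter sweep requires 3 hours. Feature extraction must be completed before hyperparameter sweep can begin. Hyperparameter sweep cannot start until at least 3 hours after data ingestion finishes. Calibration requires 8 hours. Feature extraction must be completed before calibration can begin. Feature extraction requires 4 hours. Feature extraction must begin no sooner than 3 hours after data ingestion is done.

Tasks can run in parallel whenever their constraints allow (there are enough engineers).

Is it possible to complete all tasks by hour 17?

No

Data ingestion has no prerequisites, so it starts at hour 0 and finishes at hour 4.
After data ingestion (finishes hour 4, plus 3-hour gap → hour 7), feature extraction can start at hour 7 and finishes at hour 11.
Calibration waits on feature extraction (finishes hour 11), so it starts at hour 11 and finishes at 11 + 8 = hour 19.
Hyperparameter sweep has to wait for feature extraction (finishes hour 11); data ingestion (finishes hour 4, plus 3-hour gap → hour 7). The latest of these is hour 11, so hyperparameter sweep runs hour 11 to 11 + 3 = hour 14.
Model training needs all of hyperparameter sweep (finishes hour 14); data ingestion (finishes hour 4). That puts its earliest start at hour 14; it finishes at 14 + 7 = hour 21.
The earliest everything can be done is hour 21, which is after the deadline of 17, so it is not possible.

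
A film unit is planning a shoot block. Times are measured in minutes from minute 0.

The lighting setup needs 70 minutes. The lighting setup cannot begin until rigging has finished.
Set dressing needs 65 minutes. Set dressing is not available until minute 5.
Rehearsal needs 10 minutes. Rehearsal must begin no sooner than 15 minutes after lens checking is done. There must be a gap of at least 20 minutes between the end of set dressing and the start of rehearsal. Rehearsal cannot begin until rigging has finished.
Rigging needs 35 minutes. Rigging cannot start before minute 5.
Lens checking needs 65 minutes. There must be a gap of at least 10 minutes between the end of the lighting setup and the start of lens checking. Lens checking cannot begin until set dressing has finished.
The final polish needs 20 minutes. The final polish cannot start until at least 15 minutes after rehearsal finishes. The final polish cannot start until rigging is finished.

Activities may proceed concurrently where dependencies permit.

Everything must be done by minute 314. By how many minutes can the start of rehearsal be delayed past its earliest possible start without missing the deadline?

Set dressing cannot begin until its own release at minute 5. It runs from minute 5 to 5 + 65 = minute 70.
Rigging cannot begin until its own release at minute 5. It runs from minute 5 to 5 + 35 = minute 40.
The lighting setup waits on rigging (finishes minute 40), so it starts at minute 40 and finishes at 40 + 70 = minute 110.
Lens checking cannot start until the lighting setup (finishes minute 110, plus 10-minute gap → minute 120); set dressing (finishes minute 70). The controlling bound is minute 120, so lens checking finishes at 120 + 65 = minute 185.
For rehearsal: lens checking (finishes minute 185, plus 15-minute gap → minute 200); set dressing (finishes minute 70, plus 20-minute gap → minute 90); rigging (finishes minute 40). Taking the maximum gives a start of minute 200, and it finishes at 200 + 10 = minute 210.

Working backward from the deadline:
The final polish must finish by minute 314; it takes 20 minutes, so it must start by 314 − 20 = minute 294.
Since the final polish (must start by minute 294, minus 15-minute gap → minute 279) depends on it, rehearsal must finish by minute 279. Backing off its 10-minute duration gives a latest start of minute 269.
So rehearsal can start as early as minute 200 and as late as minute 269, giving 269 − 200 = 69 minutes of slack.

69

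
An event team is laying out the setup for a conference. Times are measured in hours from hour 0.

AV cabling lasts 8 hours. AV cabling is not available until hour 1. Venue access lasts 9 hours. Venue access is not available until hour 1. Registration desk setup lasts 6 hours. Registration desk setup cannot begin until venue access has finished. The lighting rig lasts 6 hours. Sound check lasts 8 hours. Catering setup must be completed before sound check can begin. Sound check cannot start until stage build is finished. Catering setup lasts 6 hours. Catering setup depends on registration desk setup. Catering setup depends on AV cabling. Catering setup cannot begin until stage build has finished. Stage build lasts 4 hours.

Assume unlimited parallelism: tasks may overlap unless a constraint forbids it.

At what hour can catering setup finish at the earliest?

22

AV cabling waits on its own release at hour 1, so it starts at hour 1 and finishes at 1 + 8 = hour 9.
Nothing blocks stage build, so it runs from hour 0 to hour 4.
After its own release at hour 1, venue access can start at hour 1 and finishes at hour 10.
Registration desk setup cannot begin until venue access (finishes hour 10). It runs from hour 10 to 10 + 6 = hour 16.
Catering setup cannot start until registration desk setup (finishes hour 16); AV cabling (finishes hour 9); stage build (finishes hour 4). The controlling bound is hour 16, so catering setup finishes at 16 + 6 = hour 22.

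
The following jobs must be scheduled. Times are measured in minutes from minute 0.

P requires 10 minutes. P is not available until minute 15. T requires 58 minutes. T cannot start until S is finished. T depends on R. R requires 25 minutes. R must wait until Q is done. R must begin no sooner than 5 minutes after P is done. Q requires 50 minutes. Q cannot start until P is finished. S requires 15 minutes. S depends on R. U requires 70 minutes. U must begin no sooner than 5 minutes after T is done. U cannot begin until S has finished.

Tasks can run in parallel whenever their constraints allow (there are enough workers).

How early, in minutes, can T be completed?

P cannot begin until its own release at minute 15. It runs from minute 15 to 15 + 10 = minute 25.
Q waits on P (finishes minute 25), so it starts at minute 25 and finishes at 25 + 50 = minute 75.
R has to wait for Q (finishes minute 75); P (finishes minute 25, plus 5-minute gap → minute 30). The latest of these is minute 75, so R runs minute 75 to 75 + 25 = minute 100.
S waits on R (finishes minute 100), so it starts at minute 100 and finishes at 100 + 15 = minute 115.
T has to wait for S (finishes minute 115); R (finishes minute 100). The latest of these is minute 115, so T runs minute 115 to 115 + 58 = minute 173.

173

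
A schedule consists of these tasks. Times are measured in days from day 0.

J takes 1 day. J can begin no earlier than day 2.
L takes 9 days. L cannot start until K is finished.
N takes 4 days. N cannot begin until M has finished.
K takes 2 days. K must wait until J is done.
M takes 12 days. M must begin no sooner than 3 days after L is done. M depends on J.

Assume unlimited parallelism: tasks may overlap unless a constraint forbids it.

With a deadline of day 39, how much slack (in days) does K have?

J waits on its own release at day 2, so it starts at day 2 and finishes at 2 + 1 = day 3.
K cannot begin until J (finishes day 3). It runs from day 3 to 3 + 2 = day 5.

Working backward from the deadline:
Nothing follows N; the deadline of day 39 is its only limit. It must start by 39 − 4 = day 35.
M feeds into N (must start by day 35); so M must finish by day 35 and therefore start by day 23.
L must finish before M (must start by day 23, minus 3-day gap → day 20). With a 9-day duration, L must start by 20 − 9 = day 11.
K has to be done before L (must start by day 11). That means finishing by day 11, i.e. starting by 11 − 2 = day 9.
So K can start as early as day 3 and as late as day 9, giving 9 − 3 = 6 days of slack.

6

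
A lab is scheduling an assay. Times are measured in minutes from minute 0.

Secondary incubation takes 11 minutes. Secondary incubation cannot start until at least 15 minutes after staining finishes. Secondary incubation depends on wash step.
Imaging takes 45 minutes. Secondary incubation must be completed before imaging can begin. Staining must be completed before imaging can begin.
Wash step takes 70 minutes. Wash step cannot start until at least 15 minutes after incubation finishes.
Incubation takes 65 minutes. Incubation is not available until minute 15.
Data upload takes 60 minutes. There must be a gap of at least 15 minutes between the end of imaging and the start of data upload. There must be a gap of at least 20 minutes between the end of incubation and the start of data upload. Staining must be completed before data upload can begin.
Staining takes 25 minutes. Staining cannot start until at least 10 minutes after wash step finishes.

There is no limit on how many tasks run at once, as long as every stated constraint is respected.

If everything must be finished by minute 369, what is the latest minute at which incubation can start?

38

Nothing follows data upload; the deadline of minute 369 is its only limit. It must start by 369 − 60 = minute 309.
Imaging must finish before data upload (must start by minute 309, minus 15-minute gap → minute 294). With a 45-minute duration, imaging must start by 294 − 45 = minute 249.
Secondary incubation has to be done before imaging (must start by minute 249). That means finishing by minute 249, i.e. starting by 249 − 11 = minute 238.
Staining has several dependents: secondary incubation (must start by minute 238, minus 15-minute gap → minute 223); imaging (must start by minute 249); data upload (must start by minute 309). The earliest of those limits is minute 223, so staining must start by 223 − 25 = minute 198.
Wash step must finish in time for staining (must start by minute 198, minus 10-minute gap → minute 188); secondary incubation (must start by minute 238). The tightest is minute 188, so wash step must start by 188 − 70 = minute 118.
Incubation has several dependents: wash step (must start by minute 118, minus 15-minute gap → minute 103); data upload (must start by minute 309, minus 20-minute gap → minute 289). The earliest of those limits is minute 103, so incubation must start by 103 − 65 = minute 38.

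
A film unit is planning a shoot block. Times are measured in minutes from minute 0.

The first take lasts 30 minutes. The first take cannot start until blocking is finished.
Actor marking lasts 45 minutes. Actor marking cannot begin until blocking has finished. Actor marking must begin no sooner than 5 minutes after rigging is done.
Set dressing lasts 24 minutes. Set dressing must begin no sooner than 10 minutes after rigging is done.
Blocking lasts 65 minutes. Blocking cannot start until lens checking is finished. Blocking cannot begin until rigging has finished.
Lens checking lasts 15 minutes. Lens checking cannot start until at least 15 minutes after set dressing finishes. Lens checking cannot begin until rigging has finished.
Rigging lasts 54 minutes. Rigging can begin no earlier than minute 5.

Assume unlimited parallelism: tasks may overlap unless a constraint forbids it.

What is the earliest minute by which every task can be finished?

Rigging cannot begin until its own release at minute 5. It runs from minute 5 to 5 + 54 = minute 59.
After rigging (finishes minute 59, plus 10-minute gap → minute 69), set dressing can start at minute 69 and finishes at minute 93.
Lens checking cannot start until set dressing (finishes minute 93, plus 15-minute gap → minute 108); rigging (finishes minute 59). The controlling bound is minute 108, so lens checking finishes at 108 + 15 = minute 123.
Blocking cannot start until lens checking (finishes minute 123); rigging (finishes minute 59). The controlling bound is minute 123, so blocking finishes at 123 + 65 = minute 188.
After blocking (finishes minute 188), the first take can start at minute 188 and finishes at minute 218.
Actor marking has to wait for blocking (finishes minute 188); rigging (finishes minute 59, plus 5-minute gap → minute 64). The latest of these is minute 188, so actor marking runs minute 188 to 188 + 45 = minute 233.
All tasks are finished once the last one completes. Finish times: Rigging at 59, Set dressing at 93, Lens checking at 123, Blocking at 188, Actor marking at 233, The first take at 218. The latest is minute 233.

233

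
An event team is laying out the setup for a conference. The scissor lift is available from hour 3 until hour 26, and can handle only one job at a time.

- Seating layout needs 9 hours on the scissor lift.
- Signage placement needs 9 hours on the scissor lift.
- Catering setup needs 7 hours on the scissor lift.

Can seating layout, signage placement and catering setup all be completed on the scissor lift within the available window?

No

The scissor lift window is 26 − 3 = 23 hours.
Running back to back, the jobs need 9 + 9 + 7 = 25 hours on the scissor lift.
Since 25 > 23, they cannot all fit.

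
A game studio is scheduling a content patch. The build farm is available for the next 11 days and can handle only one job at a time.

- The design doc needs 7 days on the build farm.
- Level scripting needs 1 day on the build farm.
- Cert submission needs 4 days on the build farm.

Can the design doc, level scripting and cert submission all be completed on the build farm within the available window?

Running back to back, the jobs need 7 + 1 + 4 = 12 days on the build farm.
Since 12 > 11, they cannot all fit.

No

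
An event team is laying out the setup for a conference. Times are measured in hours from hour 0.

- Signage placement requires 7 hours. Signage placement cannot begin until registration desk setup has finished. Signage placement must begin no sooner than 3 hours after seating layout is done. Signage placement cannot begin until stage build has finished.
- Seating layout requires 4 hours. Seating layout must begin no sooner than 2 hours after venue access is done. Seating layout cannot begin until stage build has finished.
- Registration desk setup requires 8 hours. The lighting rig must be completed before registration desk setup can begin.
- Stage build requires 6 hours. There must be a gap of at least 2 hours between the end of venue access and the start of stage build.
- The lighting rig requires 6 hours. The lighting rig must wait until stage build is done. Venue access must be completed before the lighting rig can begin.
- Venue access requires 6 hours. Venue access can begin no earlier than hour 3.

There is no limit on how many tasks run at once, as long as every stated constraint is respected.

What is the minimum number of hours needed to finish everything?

After its own release at hour 3, venue access can start at hour 3 and finishes at hour 9.
Stage build waits on venue access (finishes hour 9, plus 2-hour gap → hour 11), so it starts at hour 11 and finishes at 11 + 6 = hour 17.
For seating layout: venue access (finishes hour 9, plus 2-hour gap → hour 11); stage build (finishes hour 17). Taking the maximum gives a start of hour 17, and it finishes at 17 + 4 = hour 21.
The lighting rig needs all of stage build (finishes hour 17); venue access (finishes hour 9). That puts its earliest start at hour 17; it finishes at 17 + 6 = hour 23.
After the lighting rig (finishes hour 23), registration desk setup can start at hour 23 and finishes at hour 31.
Signage placement needs all of registration desk setup (finishes hour 31); seating layout (finishes hour 21, plus 3-hour gap → hour 24); stage build (finishes hour 17). That puts its earliest start at hour 31; it finishes at 31 + 7 = hour 38.
All tasks are finished once the last one completes. Finish times: Venue access at 9, Stage build at 17, The lighting rig at 23, Seating layout at 21, Registration desk setup at 31, Signage placement at 38. The latest is hour 38.

38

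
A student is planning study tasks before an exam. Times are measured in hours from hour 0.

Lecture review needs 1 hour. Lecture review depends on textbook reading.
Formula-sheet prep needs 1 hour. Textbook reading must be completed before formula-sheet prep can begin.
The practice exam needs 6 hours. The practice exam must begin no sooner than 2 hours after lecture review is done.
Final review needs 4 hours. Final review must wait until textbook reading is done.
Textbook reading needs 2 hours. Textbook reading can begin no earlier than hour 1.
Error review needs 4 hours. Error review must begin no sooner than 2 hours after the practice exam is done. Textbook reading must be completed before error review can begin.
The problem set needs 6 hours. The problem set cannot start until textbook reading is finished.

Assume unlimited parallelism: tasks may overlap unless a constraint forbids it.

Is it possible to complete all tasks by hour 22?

Yes

Textbook reading waits on its own release at hour 1, so it starts at hour 1 and finishes at 1 + 2 = hour 3.
Final review waits on textbook reading (finishes hour 3), so it starts at hour 3 and finishes at 3 + 4 = hour 7.
Formula-sheet prep waits on textbook reading (finishes hour 3), so it starts at hour 3 and finishes at 3 + 1 = hour 4.
The problem set waits on textbook reading (finishes hour 3), so it starts at hour 3 and finishes at 3 + 6 = hour 9.
After textbook reading (finishes hour 3), lecture review can start at hour 3 and finishes at hour 4.
After lecture review (finishes hour 4, plus 2-hour gap → hour 6), the practice exam can start at hour 6 and finishes at hour 12.
Error review has to wait for the practice exam (finishes hour 12, plus 2-hour gap → hour 14); textbook reading (finishes hour 3). The latest of these is hour 14, so error review runs hour 14 to 14 + 4 = hour 18.
Every task is finished by hour 18, which is no later than the deadline of 22, so the schedule is feasible.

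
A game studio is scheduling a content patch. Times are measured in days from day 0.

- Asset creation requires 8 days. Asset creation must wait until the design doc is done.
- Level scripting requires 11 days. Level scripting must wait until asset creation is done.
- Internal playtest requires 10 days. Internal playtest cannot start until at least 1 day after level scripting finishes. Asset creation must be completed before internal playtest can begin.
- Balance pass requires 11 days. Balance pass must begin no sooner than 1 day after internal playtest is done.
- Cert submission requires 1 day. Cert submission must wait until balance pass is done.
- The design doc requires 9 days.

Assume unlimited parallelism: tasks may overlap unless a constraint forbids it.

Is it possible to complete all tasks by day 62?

Yes

Nothing blocks the design doc, so it runs from day 0 to day 9.
After the design doc (finishes day 9), asset creation can start at day 9 and finishes at day 17.
Level scripting waits on asset creation (finishes day 17), so it starts at day 17 and finishes at 17 + 11 = day 28.
Internal playtest has to wait for level scripting (finishes day 28, plus 1-day gap → day 29); asset creation (finishes day 17). The latest of these is day 29, so internal playtest runs day 29 to 29 + 10 = day 39.
Balance pass cannot begin until internal playtest (finishes day 39, plus 1-day gap → day 40). It runs from day 40 to 40 + 11 = day 51.
After balance pass (finishes day 51), cert submission can start at day 51 and finishes at day 52.
Every task is finished by day 52, which is no later than the deadline of 62, so the schedule is feasible.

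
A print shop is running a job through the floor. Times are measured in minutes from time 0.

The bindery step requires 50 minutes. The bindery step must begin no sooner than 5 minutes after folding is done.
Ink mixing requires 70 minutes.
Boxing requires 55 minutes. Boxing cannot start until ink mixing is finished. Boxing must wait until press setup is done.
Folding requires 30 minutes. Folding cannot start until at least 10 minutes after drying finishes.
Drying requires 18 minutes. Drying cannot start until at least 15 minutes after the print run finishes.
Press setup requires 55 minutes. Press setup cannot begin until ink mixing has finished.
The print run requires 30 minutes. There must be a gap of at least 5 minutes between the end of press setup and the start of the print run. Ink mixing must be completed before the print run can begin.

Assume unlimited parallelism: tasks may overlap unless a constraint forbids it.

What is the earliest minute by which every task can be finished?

Ink mixing has no prerequisites, so it starts at minute 0 and finishes at minute 70.
Press setup waits on ink mixing (finishes minute 70), so it starts at minute 70 and finishes at 70 + 55 = minute 125.
For boxing: ink mixing (finishes minute 70); press setup (finishes minute 125). Taking the maximum gives a start of minute 125, and it finishes at 125 + 55 = minute 180.
The print run needs all of press setup (finishes minute 125, plus 5-minute gap → minute 130); ink mixing (finishes minute 70). That puts its earliest start at minute 130; it finishes at 130 + 30 = minute 160.
After the print run (finishes minute 160, plus 15-minute gap → minute 175), drying can start at minute 175 and finishes at minute 193.
Folding cannot begin until drying (finishes minute 193, plus 10-minute gap → minute 203). It runs from minute 203 to 203 + 30 = minute 233.
The bindery step cannot begin until folding (finishes minute 233, plus 5-minute gap → minute 238). It runs from minute 238 to 238 + 50 = minute 288.
All tasks are finished once the last one completes. Finish times: Ink mixing at 70, Press setup at 125, The print run at 160, Drying at 193, Folding at 233, The bindery step at 288, Boxing at 180. The latest is minute 288.

288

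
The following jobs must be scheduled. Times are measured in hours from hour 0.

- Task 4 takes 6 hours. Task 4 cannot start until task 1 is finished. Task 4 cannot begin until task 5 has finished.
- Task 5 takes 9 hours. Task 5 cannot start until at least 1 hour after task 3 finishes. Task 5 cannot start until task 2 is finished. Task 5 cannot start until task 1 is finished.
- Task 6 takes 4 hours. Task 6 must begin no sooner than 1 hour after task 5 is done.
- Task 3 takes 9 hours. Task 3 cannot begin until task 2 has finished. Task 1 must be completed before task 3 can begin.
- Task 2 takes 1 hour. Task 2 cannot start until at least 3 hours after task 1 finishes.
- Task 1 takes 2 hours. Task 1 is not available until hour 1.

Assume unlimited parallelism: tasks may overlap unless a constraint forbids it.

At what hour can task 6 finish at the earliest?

31

After its own release at hour 1, task 1 can start at hour 1 and finishes at hour 3.
Task 2 cannot begin until task 1 (finishes hour 3, plus 3-hour gap → hour 6). It runs from hour 6 to 6 + 1 = hour 7.
For task 3: task 2 (finishes hour 7); task 1 (finishes hour 3). Taking the maximum gives a start of hour 7, and it finishes at 7 + 9 = hour 16.
Task 5 has to wait for task 3 (finishes hour 16, plus 1-hour gap → hour 17); task 2 (finishes hour 7); task 1 (finishes hour 3). The latest of these is hour 17, so task 5 runs hour 17 to 17 + 9 = hour 26.
Task 6 waits on task 5 (finishes hour 26, plus 1-hour gap → hour 27), so it starts at hour 27 and finishes at 27 + 4 = hour 31.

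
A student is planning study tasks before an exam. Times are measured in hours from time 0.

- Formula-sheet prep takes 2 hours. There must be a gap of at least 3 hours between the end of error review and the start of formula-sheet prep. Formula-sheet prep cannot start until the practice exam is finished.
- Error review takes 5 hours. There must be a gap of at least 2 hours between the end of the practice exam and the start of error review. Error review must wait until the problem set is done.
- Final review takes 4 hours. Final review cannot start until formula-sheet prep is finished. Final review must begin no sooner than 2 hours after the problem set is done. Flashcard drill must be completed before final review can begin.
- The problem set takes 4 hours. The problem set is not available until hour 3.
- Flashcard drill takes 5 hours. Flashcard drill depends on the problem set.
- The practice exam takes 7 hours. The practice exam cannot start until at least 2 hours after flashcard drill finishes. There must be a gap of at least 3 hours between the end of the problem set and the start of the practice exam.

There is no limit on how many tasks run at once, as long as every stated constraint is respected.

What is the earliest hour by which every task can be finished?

37

The problem set waits on its own release at hour 3, so it starts at hour 3 and finishes at 3 + 4 = hour 7.
Flashcard drill cannot begin until the problem set (finishes hour 7). It runs from hour 7 to 7 + 5 = hour 12.
For the practice exam: flashcard drill (finishes hour 12, plus 2-hour gap → hour 14); the problem set (finishes hour 7, plus 3-hour gap → hour 10). Taking the maximum gives a start of hour 14, and it finishes at 14 + 7 = hour 21.
Error review needs all of the practice exam (finishes hour 21, plus 2-hour gap → hour 23); the problem set (finishes hour 7). That puts its earliest start at hour 23; it finishes at 23 + 5 = hour 28.
Formula-sheet prep cannot start until error review (finishes hour 28, plus 3-hour gap → hour 31); the practice exam (finishes hour 21). The controlling bound is hour 31, so formula-sheet prep finishes at 31 + 2 = hour 33.
For final review: formula-sheet prep (finishes hour 33); the problem set (finishes hour 7, plus 2-hour gap → hour 9); flashcard drill (finishes hour 12). Taking the maximum gives a start of hour 33, and it finishes at 33 + 4 = hour 37.
All tasks are finished once the last one completes. Finish times: The problem set at 7, Flashcard drill at 12, The practice exam at 21, Error review at 28, Formula-sheet prep at 33, Final review at 37. The latest is hour 37.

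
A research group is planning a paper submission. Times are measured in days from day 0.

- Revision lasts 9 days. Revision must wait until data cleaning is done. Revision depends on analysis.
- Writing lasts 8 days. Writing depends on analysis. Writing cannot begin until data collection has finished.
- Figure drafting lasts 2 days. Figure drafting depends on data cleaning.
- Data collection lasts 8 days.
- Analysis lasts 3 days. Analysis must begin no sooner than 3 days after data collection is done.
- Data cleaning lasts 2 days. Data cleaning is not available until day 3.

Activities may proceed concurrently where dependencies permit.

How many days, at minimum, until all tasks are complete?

23

After its own release at day 3, data cleaning can start at day 3 and finishes at day 5.
After data cleaning (finishes day 5), figure drafting can start at day 5 and finishes at day 7.
Data collection can start immediately at day 0; it finishes at day 8.
Analysis waits on data collection (finishes day 8, plus 3-day gap → day 11), so it starts at day 11 and finishes at 11 + 3 = day 14.
For revision: data cleaning (finishes day 5); analysis (finishes day 14). Taking the maximum gives a start of day 14, and it finishes at 14 + 9 = day 23.
Writing cannot start until analysis (finishes day 14); data collection (finishes day 8). The controlling bound is day 14, so writing finishes at 14 + 8 = day 22.
All tasks are finished once the last one completes. Finish times: Data collection at 8, Data cleaning at 5, Analysis at 14, Figure drafting at 7, Writing at 22, Revision at 23. The latest is day 23.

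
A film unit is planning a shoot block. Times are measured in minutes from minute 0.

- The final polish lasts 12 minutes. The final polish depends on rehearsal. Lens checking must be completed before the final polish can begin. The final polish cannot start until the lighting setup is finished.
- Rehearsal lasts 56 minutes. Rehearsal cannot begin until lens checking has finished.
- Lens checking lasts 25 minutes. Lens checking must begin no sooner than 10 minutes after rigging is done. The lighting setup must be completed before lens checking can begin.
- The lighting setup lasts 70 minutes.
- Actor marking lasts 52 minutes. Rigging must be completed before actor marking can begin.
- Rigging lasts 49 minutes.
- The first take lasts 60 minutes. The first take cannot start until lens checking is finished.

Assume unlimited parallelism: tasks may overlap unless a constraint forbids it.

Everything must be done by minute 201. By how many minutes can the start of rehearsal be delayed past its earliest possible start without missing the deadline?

The lighting setup can start immediately at minute 0; it finishes at minute 70.
Nothing blocks rigging, so it runs from minute 0 to minute 49.
For lens checking: rigging (finishes minute 49, plus 10-minute gap → minute 59); the lighting setup (finishes minute 70). Taking the maximum gives a start of minute 70, and it finishes at 70 + 25 = minute 95.
Rehearsal cannot begin until lens checking (finishes minute 95). It runs from minute 95 to 95 + 56 = minute 151.

Working backward from the deadline:
To finish by minute 201, the final polish (duration 12) must start no later than minute 189.
Rehearsal feeds into the final polish (must start by minute 189); so rehearsal must finish by minute 189 and therefore start by minute 133.
So rehearsal can start as early as minute 95 and as late as minute 133, giving 133 − 95 = 38 minutes of slack.

38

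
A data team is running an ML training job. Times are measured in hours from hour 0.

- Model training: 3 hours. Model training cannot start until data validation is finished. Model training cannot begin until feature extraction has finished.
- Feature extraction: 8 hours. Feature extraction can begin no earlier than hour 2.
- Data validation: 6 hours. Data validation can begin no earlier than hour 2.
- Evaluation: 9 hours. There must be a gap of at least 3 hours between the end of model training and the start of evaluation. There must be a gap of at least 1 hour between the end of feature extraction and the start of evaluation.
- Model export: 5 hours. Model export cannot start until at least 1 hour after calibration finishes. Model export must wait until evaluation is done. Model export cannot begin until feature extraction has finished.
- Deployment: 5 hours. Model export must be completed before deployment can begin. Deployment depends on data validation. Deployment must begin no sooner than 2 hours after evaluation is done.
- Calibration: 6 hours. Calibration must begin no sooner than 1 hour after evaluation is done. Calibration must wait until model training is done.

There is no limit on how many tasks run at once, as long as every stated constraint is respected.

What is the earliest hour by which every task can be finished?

43

After its own release at hour 2, feature extraction can start at hour 2 and finishes at hour 10.
Data validation cannot begin until its own release at hour 2. It runs from hour 2 to 2 + 6 = hour 8.
For model training: data validation (finishes hour 8); feature extraction (finishes hour 10). Taking the maximum gives a start of hour 10, and it finishes at 10 + 3 = hour 13.
For evaluation: model training (finishes hour 13, plus 3-hour gap → hour 16); feature extraction (finishes hour 10, plus 1-hour gap → hour 11). Taking the maximum gives a start of hour 16, and it finishes at 16 + 9 = hour 25.
Calibration has to wait for evaluation (finishes hour 25, plus 1-hour gap → hour 26); model training (finishes hour 13). The latest of these is hour 26, so calibration runs hour 26 to 26 + 6 = hour 32.
For model export: calibration (finishes hour 32, plus 1-hour gap → hour 33); evaluation (finishes hour 25); feature extraction (finishes hour 10). Taking the maximum gives a start of hour 33, and it finishes at 33 + 5 = hour 38.
Deployment needs all of model export (finishes hour 38); data validation (finishes hour 8); evaluation (finishes hour 25, plus 2-hour gap → hour 27). That puts its earliest start at hour 38; it finishes at 38 + 5 = hour 43.
All tasks are finished once the last one completes. Finish times: Data validation at 8, Feature extraction at 10, Model training at 13, Evaluation at 25, Calibration at 32, Model export at 38, Deployment at 43. The latest is hour 43.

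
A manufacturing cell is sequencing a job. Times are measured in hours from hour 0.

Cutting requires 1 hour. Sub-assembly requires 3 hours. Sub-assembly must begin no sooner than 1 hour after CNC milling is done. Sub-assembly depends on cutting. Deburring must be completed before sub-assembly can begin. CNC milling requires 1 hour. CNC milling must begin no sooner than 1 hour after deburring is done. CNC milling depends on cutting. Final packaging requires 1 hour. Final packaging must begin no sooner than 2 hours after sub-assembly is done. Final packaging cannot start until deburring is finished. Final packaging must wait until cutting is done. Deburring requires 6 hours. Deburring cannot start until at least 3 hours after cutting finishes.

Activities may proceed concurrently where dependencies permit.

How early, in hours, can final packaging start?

18

Nothing blocks cutting, so it runs from hour 0 to hour 1.
Deburring waits on cutting (finishes hour 1, plus 3-hour gap → hour 4), so it starts at hour 4 and finishes at 4 + 6 = hour 10.
CNC milling needs all of deburring (finishes hour 10, plus 1-hour gap → hour 11); cutting (finishes hour 1). That puts its earliest start at hour 11; it finishes at 11 + 1 = hour 12.
For sub-assembly: CNC milling (finishes hour 12, plus 1-hour gap → hour 13); cutting (finishes hour 1); deburring (finishes hour 10). Taking the maximum gives a start of hour 13, and it finishes at 13 + 3 = hour 16.
Final packaging waits on sub-assembly (finishes hour 16, plus 2-hour gap → hour 18); deburring (finishes hour 10); cutting (finishes hour 1). The latest of these is hour 18, which is the earliest final packaging can start.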